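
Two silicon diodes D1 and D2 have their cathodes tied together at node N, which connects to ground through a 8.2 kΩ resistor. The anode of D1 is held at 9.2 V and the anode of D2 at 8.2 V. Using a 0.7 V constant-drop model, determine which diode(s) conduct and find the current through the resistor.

Assume both conduct. Then node N would need to be at both 9.2−0.7 = 8.5 V and 8.2−0.7 = 7.5 V, which is impossible.
Assume only D1 conducts: V_N = 9.2 − 0.7 = 8.5 V, so I_R = 8.5/8.2 = 1.04 mA.
Check D2: its anode-to-cathode voltage is 8.2 − 8.5 = -0.3 V < 0.7 V, so it is off. The assumption is consistent.

Only D1 conducts; I_R ≈ 1 mA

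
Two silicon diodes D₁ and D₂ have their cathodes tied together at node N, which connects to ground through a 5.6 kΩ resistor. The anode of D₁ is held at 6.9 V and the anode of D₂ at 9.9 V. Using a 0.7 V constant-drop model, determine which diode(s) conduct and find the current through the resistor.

Only D₂ conducts; I_R ≈ 1.6 mA

Assume both conduct. Then node N would need to be at both 6.9−0.7 = 6.2 V and 9.9−0.7 = 9.2 V, which is impossible.
Assume only D₂ conducts: V_N = 9.9 − 0.7 = 9.2 V, so I_R = 9.2/5.6 = 1.64 mA.
Check D₁: its anode-to-cathode voltage is 6.9 − 9.2 = -2.3 V < 0.7 V, so it is off. The assumption is consistent.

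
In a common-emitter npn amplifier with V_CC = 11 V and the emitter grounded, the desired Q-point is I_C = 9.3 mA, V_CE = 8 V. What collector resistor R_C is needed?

Collector loop: V_CC = I_C·R_C + V_CE.
R_C = (V_CC − V_CE)/I_C = (11 − 8)/9.3 = 0.323 kΩ.

R_C ≈ 0.32 kΩ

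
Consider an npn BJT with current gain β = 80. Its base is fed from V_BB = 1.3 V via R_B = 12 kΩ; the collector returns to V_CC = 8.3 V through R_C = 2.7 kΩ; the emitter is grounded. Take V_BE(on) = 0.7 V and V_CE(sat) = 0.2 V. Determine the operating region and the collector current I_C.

Assume active: I_B = (1.3 − 0.7)/12 = 0.05 mA, giving I_C = β·I_B = 4 mA.
But then V_CE = 8.3 − 4×2.7 = -2.5 V < V_CE(sat) = 0.2 V — impossible in the active region.
So the transistor is saturated. With V_CE = 0.2 V, I_C = (V_CC − 0.2)/R_C = 8.1/2.7 = 3 mA.
Check: β·I_B = 4 mA > I_C = 3 mA, confirming saturation.

saturation; I_C ≈ 3 mA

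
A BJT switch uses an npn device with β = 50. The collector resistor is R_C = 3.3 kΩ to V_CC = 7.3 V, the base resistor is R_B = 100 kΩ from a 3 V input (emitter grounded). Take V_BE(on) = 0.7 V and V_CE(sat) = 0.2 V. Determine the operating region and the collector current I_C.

Assume active. Base-emitter loop: I_B = (V_BB − V_BE)/R_B = (3 − 0.7)/100 = 0.023 mA.
I_C = β·I_B = 50×0.023 = 1.15 mA.
V_CE = V_CC − I_C·R_C = 7.3 − 1.15×3.3 = 3.51 V > V_CE(sat), so the active-region assumption holds.

active; I_C ≈ 1.1 mA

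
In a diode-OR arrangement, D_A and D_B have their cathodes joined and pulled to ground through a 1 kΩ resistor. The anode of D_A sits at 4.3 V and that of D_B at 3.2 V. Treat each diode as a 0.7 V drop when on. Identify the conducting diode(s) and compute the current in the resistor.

Assume both conduct. Then node N would need to be at both 4.3−0.7 = 3.6 V and 3.2−0.7 = 2.5 V, which is impossible.
Assume only D_A conducts: V_N = 4.3 − 0.7 = 3.6 V, so I_R = 3.6/1 = 3.6 mA.
Check D_B: its anode-to-cathode voltage is 3.2 − 3.6 = -0.4 V < 0.7 V, so it is off. The assumption is consistent.

Only D_A conducts; I_R ≈ 3.6 mA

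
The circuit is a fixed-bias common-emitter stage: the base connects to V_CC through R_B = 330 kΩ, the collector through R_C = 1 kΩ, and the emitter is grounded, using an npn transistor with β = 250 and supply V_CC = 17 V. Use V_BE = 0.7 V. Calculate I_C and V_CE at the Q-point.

Base loop: V_CC = I_B·R_B + V_BE, so I_B = (17 − 0.7)/330 kΩ = 0.0494 mA.
In the active region I_C = β·I_B = 250 × 0.0494 = 12.3 mA.
Collector loop: V_CE = V_CC − I_C·R_C = 17 − 12.3×1 = 4.65 V.
Since V_CE = 4.65 V > V_CE(sat) ≈ 0.2 V, the transistor is in the active region as assumed.

I_C ≈ 12 mA, V_CE ≈ 4.7 V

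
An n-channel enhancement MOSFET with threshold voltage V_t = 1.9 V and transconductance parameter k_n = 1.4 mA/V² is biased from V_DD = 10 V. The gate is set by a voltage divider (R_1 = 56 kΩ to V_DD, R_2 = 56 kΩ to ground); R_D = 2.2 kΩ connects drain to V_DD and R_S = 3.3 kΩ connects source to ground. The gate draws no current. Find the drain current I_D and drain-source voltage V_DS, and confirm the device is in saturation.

V_G = V_DD·R_2/(R_1+R_2) = 10×56/112 = 5 V.
Assume saturation: I_D = (k_n/2)(V_GS − V_t)² with V_GS = V_G − I_D·R_S = 5 − 3.3·I_D.
Substituting gives 7.62·I_D² − 15.3·I_D + 6.73 = 0, with roots I_D = 0.648 or 1.36 mA.
The root I_D = 1.36 mA gives V_GS = 0.505 V ≤ V_t, so take I_D = 0.648 mA.
Then V_GS = 2.86 V and V_DS = V_DD − I_D(R_D+R_S) = 10 − 0.648×5.5 = 6.44 V.
Saturation requires V_DS ≥ V_GS − V_t = 0.962 V; 6.44 ≥ 0.962 ✓.

I_D ≈ 0.65 mA, V_DS ≈ 6.4 V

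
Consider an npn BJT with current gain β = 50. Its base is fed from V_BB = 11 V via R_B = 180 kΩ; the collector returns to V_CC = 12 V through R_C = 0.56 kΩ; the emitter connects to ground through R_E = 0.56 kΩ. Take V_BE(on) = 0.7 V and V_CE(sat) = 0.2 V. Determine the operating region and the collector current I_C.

Assume active. Base-emitter loop: I_B = (V_BB − V_BE)/(R_B + (β+1)R_E) = (11 − 0.7)/(180 + 51×0.56) = 0.0494 mA.
I_C = β·I_B = 50×0.0494 = 2.47 mA.
V_CE = V_CC − I_C·R_C − I_E·R_E = 12 − 2.47×0.56 − 2.52×0.56 = 9.21 V > V_CE(sat), so the active-region assumption holds.

active; I_C ≈ 2.5 mA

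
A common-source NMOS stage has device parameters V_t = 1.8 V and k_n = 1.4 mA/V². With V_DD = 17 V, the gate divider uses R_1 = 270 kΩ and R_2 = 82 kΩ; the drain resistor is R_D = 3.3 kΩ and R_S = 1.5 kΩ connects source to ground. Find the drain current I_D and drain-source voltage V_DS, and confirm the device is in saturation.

V_G = V_DD·R_2/(R_1+R_2) = 17×82/352 = 3.96 V.
Assume saturation: I_D = (k_n/2)(V_GS − V_t)² with V_GS = V_G − I_D·R_S = 3.96 − 1.5·I_D.
Substituting gives 1.57·I_D² − 5.54·I_D + 3.27 = 0, with roots I_D = 0.75 or 2.77 mA.
The root I_D = 2.77 mA gives V_GS = -0.188 V ≤ V_t, so take I_D = 0.75 mA.
Then V_GS = 2.84 V and V_DS = V_DD − I_D(R_D+R_S) = 17 − 0.75×4.8 = 13.4 V.
Saturation requires V_DS ≥ V_GS − V_t = 1.04 V; 13.4 ≥ 1.04 ✓.

I_D ≈ 0.75 mA, V_DS ≈ 13 V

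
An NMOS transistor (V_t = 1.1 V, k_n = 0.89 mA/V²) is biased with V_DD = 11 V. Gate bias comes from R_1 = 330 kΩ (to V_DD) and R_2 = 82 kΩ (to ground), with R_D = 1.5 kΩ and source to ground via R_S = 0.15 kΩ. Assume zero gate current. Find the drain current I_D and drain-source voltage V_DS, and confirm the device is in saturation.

I_D ≈ 0.46 mA, V_DS ≈ 10 V

V_G = V_DD·R_2/(R_1+R_2) = 11×82/412 = 2.19 V.
Assume saturation: I_D = (k_n/2)(V_GS − V_t)² with V_GS = V_G − I_D·R_S = 2.19 − 0.15·I_D.
Substituting gives 0.01·I_D² − 1.15·I_D + 0.528 = 0, with roots I_D = 0.463 or 114 mA.
The root I_D = 114 mA gives V_GS = -14.9 V ≤ V_t, so take I_D = 0.463 mA.
Then V_GS = 2.12 V and V_DS = V_DD − I_D(R_D+R_S) = 11 − 0.463×1.65 = 10.2 V.
Saturation requires V_DS ≥ V_GS − V_t = 1.02 V; 10.2 ≥ 1.02 ✓.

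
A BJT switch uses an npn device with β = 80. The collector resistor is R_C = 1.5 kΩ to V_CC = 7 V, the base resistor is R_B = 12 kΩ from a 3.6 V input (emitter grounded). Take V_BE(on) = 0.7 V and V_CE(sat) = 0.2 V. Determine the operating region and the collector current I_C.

Assume active: I_B = (3.6 − 0.7)/12 = 0.242 mA, giving I_C = β·I_B = 19.3 mA.
But then V_CE = 7 − 19.3×1.5 = -22 V < V_CE(sat) = 0.2 V — impossible in the active region.
So the transistor is saturated. With V_CE = 0.2 V, I_C = (V_CC − 0.2)/R_C = 6.8/1.5 = 4.53 mA.
Check: β·I_B = 19.3 mA > I_C = 4.53 mA, confirming saturation.

saturation; I_C ≈ 4.5 mA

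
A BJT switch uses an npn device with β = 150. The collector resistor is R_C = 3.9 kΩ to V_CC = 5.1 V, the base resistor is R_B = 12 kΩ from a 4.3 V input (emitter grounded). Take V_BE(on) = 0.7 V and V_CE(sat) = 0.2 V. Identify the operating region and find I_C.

Assume active: I_B = (4.3 − 0.7)/12 = 0.3 mA, giving I_C = β·I_B = 45 mA.
But then V_CE = 5.1 − 45×3.9 = -170 V < V_CE(sat) = 0.2 V — impossible in the active region.
So the transistor is saturated. With V_CE = 0.2 V, I_C = (V_CC − 0.2)/R_C = 4.9/3.9 = 1.26 mA.
Check: β·I_B = 45 mA > I_C = 1.26 mA, confirming saturation.

saturation; I_C ≈ 1.3 mA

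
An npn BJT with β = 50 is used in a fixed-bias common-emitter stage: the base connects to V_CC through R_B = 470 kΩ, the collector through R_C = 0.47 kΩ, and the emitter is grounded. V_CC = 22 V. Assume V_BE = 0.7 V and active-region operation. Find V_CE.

Base loop: V_CC = I_B·R_B + V_BE, so I_B = (22 − 0.7)/470 kΩ = 0.0453 mA.
In the active region I_C = β·I_B = 50 × 0.0453 = 2.27 mA.
Collector loop: V_CE = V_CC − I_C·R_C = 22 − 2.27×0.47 = 20.9 V.
Since V_CE = 20.9 V > V_CE(sat) ≈ 0.2 V, the transistor is in the active region as assumed.

V_CE ≈ 21 V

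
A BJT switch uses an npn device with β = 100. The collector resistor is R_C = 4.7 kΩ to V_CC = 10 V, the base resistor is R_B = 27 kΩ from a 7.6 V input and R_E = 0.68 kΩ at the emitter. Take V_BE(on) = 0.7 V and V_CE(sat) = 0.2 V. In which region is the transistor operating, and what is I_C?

Assume active: I_B = (7.6 − 0.7)/(27 + 101×0.68) = 0.0721 mA, I_C = β·I_B = 7.21 mA.
Then V_CE = 10 − 7.21×4.7 − 7.28×0.68 = -28.8 V < 0.2 V — the active assumption fails.
Re-solve with V_CE = 0.2 V. KCL at the emitter: V_E/R_E = (V_BB−0.7−V_E)/R_B + (V_CC−0.2−V_E)/R_C, giving V_E = 1.36 V.
I_C = (V_CC − 0.2 − V_E)/R_C = (9.8 − 1.36)/4.7 = 1.8 mA.
Check: I_B = (6.9 − 1.36)/27 = 0.205 mA, and β·I_B = 20.5 mA > I_C, confirming saturation.

saturation; I_C ≈ 1.8 mA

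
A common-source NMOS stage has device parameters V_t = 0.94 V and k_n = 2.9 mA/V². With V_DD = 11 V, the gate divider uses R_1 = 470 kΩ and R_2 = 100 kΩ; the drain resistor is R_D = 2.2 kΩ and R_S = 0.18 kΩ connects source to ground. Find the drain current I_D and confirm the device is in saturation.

V_G = V_DD·R_2/(R_1+R_2) = 11×100/570 = 1.93 V.
Assume saturation: I_D = (k_n/2)(V_GS − V_t)² with V_GS = V_G − I_D·R_S = 1.93 − 0.18·I_D.
Substituting gives 0.047·I_D² − 1.52·I_D + 1.42 = 0, with roots I_D = 0.966 or 31.3 mA.
The root I_D = 31.3 mA gives V_GS = -3.71 V ≤ V_t, so take I_D = 0.966 mA.
Then V_GS = 1.76 V and V_DS = V_DD − I_D(R_D+R_S) = 11 − 0.966×2.38 = 8.7 V.
Saturation requires V_DS ≥ V_GS − V_t = 0.816 V; 8.7 ≥ 0.816 ✓.

I_D ≈ 0.97 mA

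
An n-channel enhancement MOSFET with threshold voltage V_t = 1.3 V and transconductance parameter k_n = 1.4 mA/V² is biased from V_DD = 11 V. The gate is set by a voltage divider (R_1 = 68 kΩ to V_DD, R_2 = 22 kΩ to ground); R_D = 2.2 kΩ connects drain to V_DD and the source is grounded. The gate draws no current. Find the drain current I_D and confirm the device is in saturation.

V_G = V_DD·R_2/(R_1+R_2) = 11×22/90 = 2.69 V. With the source grounded, V_GS = V_G = 2.69 V.
Assume saturation: I_D = (k_n/2)(V_GS − V_t)² = (1.4/2)×(2.69 − 1.3)² = 0.7×1.39² = 1.35 mA.
V_DS = V_DD − I_D·R_D = 11 − 1.35×2.2 = 8.03 V.
Saturation requires V_DS ≥ V_GS − V_t = 1.39 V; 8.03 ≥ 1.39 ✓.

I_D ≈ 1.4 mA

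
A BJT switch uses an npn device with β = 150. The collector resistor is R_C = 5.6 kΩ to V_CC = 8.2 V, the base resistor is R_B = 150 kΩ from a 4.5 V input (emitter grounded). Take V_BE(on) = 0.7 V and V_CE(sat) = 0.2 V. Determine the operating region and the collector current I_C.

Assume active: I_B = (4.5 − 0.7)/150 = 0.0253 mA, giving I_C = β·I_B = 3.8 mA.
But then V_CE = 8.2 − 3.8×5.6 = -13.1 V < V_CE(sat) = 0.2 V — impossible in the active region.
So the transistor is saturated. With V_CE = 0.2 V, I_C = (V_CC − 0.2)/R_C = 8/5.6 = 1.43 mA.
Check: β·I_B = 3.8 mA > I_C = 1.43 mA, confirming saturation.

saturation; I_C ≈ 1.4 mA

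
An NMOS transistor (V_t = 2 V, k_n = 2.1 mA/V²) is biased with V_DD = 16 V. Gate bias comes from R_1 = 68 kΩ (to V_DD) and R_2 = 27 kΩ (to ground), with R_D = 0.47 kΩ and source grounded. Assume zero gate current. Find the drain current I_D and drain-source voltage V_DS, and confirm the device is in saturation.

I_D ≈ 6.8 mA, V_DS ≈ 13 V

V_G = V_DD·R_2/(R_1+R_2) = 16×27/95 = 4.55 V. With the source grounded, V_GS = V_G = 4.55 V.
Assume saturation: I_D = (k_n/2)(V_GS − V_t)² = (2.1/2)×(4.55 − 2)² = 1.05×2.55² = 6.81 mA.
V_DS = V_DD − I_D·R_D = 16 − 6.81×0.47 = 12.8 V.
Saturation requires V_DS ≥ V_GS − V_t = 2.55 V; 12.8 ≥ 2.55 ✓.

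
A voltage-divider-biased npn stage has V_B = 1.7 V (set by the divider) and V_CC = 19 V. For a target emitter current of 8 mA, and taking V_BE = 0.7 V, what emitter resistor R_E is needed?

V_E = V_B − V_BE = 1.7 − 0.7 = 1 V.
R_E = V_E / I_E = 1 / 8 = 0.125 kΩ.

R_E ≈ 0.12 kΩ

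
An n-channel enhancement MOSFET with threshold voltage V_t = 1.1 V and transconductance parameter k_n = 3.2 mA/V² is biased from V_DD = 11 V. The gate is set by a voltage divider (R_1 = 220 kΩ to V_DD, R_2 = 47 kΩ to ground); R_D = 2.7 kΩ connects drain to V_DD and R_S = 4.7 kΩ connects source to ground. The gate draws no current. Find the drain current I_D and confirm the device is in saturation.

I_D ≈ 0.12 mA

V_G = V_DD·R_2/(R_1+R_2) = 11×47/267 = 1.94 V.
Assume saturation: I_D = (k_n/2)(V_GS − V_t)² with V_GS = V_G − I_D·R_S = 1.94 − 4.7·I_D.
Substituting gives 35.3·I_D² − 13.6·I_D + 1.12 = 0, with roots I_D = 0.12 or 0.264 mA.
The root I_D = 0.264 mA gives V_GS = 0.693 V ≤ V_t, so take I_D = 0.12 mA.
Then V_GS = 1.37 V and V_DS = V_DD − I_D(R_D+R_S) = 11 − 0.12×7.4 = 10.1 V.
Saturation requires V_DS ≥ V_GS − V_t = 0.274 V; 10.1 ≥ 0.274 ✓.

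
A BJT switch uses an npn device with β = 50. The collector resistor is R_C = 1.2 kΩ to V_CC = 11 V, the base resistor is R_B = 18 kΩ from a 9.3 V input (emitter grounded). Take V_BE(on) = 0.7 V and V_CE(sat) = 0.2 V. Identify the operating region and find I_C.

Assume active: I_B = (9.3 − 0.7)/18 = 0.478 mA, giving I_C = β·I_B = 23.9 mA.
But then V_CE = 11 − 23.9×1.2 = -17.7 V < V_CE(sat) = 0.2 V — impossible in the active region.
So the transistor is saturated. With V_CE = 0.2 V, I_C = (V_CC − 0.2)/R_C = 10.8/1.2 = 9 mA.
Check: β·I_B = 23.9 mA > I_C = 9 mA, confirming saturation.

saturation; I_C ≈ 9 mA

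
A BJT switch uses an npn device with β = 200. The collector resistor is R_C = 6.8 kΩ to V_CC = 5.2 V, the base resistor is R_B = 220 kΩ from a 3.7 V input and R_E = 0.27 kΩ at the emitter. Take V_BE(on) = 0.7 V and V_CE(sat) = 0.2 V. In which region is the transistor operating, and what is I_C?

Assume active: I_B = (3.7 − 0.7)/(220 + 201×0.27) = 0.0109 mA, I_C = β·I_B = 2.19 mA.
Then V_CE = 5.2 − 2.19×6.8 − 2.2×0.27 = -10.3 V < 0.2 V — the active assumption fails.
Re-solve with V_CE = 0.2 V. KCL at the emitter: V_E/R_E = (V_BB−0.7−V_E)/R_B + (V_CC−0.2−V_E)/R_C, giving V_E = 0.194 V.
I_C = (V_CC − 0.2 − V_E)/R_C = (5 − 0.194)/6.8 = 0.707 mA.
Check: I_B = (3 − 0.194)/220 = 0.0128 mA, and β·I_B = 2.55 mA > I_C, confirming saturation.

saturation; I_C ≈ 0.71 mA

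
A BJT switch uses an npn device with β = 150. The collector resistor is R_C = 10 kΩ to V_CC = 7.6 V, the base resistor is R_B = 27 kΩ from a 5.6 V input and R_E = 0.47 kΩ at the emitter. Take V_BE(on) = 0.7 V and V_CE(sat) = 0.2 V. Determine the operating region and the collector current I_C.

Assume active: I_B = (5.6 − 0.7)/(27 + 151×0.47) = 0.05 mA, I_C = β·I_B = 7.5 mA.
Then V_CE = 7.6 − 7.5×10 − 7.55×0.47 = -71 V < 0.2 V — the active assumption fails.
Re-solve with V_CE = 0.2 V. KCL at the emitter: V_E/R_E = (V_BB−0.7−V_E)/R_B + (V_CC−0.2−V_E)/R_C, giving V_E = 0.407 V.
I_C = (V_CC − 0.2 − V_E)/R_C = (7.4 − 0.407)/10 = 0.699 mA.
Check: I_B = (4.9 − 0.407)/27 = 0.166 mA, and β·I_B = 25 mA > I_C, confirming saturation.

saturation; I_C ≈ 0.7 mA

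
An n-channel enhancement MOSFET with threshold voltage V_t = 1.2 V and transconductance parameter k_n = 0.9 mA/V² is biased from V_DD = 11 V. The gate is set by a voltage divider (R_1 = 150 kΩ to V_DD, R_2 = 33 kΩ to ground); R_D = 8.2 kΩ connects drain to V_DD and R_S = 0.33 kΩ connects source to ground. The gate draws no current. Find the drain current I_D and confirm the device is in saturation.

V_G = V_DD·R_2/(R_1+R_2) = 11×33/183 = 1.98 V.
Assume saturation: I_D = (k_n/2)(V_GS − V_t)² with V_GS = V_G − I_D·R_S = 1.98 − 0.33·I_D.
Substituting gives 0.049·I_D² − 1.23·I_D + 0.276 = 0, with roots I_D = 0.226 or 24.9 mA.
The root I_D = 24.9 mA gives V_GS = -6.24 V ≤ V_t, so take I_D = 0.226 mA.
Then V_GS = 1.91 V and V_DS = V_DD − I_D(R_D+R_S) = 11 − 0.226×8.53 = 9.07 V.
Saturation requires V_DS ≥ V_GS − V_t = 0.709 V; 9.07 ≥ 0.709 ✓.

I_D ≈ 0.23 mA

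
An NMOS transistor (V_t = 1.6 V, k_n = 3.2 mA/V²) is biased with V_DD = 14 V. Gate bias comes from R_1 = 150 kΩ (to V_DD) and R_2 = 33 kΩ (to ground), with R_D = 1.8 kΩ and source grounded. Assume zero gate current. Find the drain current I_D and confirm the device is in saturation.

I_D ≈ 1.4 mA

V_G = V_DD·R_2/(R_1+R_2) = 14×33/183 = 2.52 V. With the source grounded, V_GS = V_G = 2.52 V.
Assume saturation: I_D = (k_n/2)(V_GS − V_t)² = (3.2/2)×(2.52 − 1.6)² = 1.6×0.925² = 1.37 mA.
V_DS = V_DD − I_D·R_D = 14 − 1.37×1.8 = 11.5 V.
Saturation requires V_DS ≥ V_GS − V_t = 0.925 V; 11.5 ≥ 0.925 ✓.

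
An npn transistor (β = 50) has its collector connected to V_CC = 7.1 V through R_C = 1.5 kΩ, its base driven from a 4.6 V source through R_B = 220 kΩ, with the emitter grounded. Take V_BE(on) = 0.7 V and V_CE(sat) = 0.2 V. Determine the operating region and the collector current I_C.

Assume active. Base-emitter loop: I_B = (V_BB − V_BE)/R_B = (4.6 − 0.7)/220 = 0.0177 mA.
I_C = β·I_B = 50×0.0177 = 0.886 mA.
V_CE = V_CC − I_C·R_C = 7.1 − 0.886×1.5 = 5.77 V > V_CE(sat), so the active-region assumption holds.

active; I_C ≈ 0.89 mA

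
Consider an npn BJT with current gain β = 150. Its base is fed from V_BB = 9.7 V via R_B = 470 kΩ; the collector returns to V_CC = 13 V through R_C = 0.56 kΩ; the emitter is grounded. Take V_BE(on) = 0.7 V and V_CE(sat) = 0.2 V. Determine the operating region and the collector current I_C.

active; I_C ≈ 2.9 mA

Assume active. Base-emitter loop: I_B = (V_BB − V_BE)/R_B = (9.7 − 0.7)/470 = 0.0191 mA.
I_C = β·I_B = 150×0.0191 = 2.87 mA.
V_CE = V_CC − I_C·R_C = 13 − 2.87×0.56 = 11.4 V > V_CE(sat), so the active-region assumption holds.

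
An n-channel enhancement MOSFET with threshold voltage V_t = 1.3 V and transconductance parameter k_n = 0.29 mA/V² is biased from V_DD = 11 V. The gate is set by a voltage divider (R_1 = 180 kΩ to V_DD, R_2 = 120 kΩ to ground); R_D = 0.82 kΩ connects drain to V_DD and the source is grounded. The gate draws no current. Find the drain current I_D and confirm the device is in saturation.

I_D ≈ 1.4 mA

V_G = V_DD·R_2/(R_1+R_2) = 11×120/300 = 4.4 V. With the source grounded, V_GS = V_G = 4.4 V.
Assume saturation: I_D = (k_n/2)(V_GS − V_t)² = (0.29/2)×(4.4 − 1.3)² = 0.145×3.1² = 1.39 mA.
V_DS = V_DD − I_D·R_D = 11 − 1.39×0.82 = 9.86 V.
Saturation requires V_DS ≥ V_GS − V_t = 3.1 V; 9.86 ≥ 3.1 ✓.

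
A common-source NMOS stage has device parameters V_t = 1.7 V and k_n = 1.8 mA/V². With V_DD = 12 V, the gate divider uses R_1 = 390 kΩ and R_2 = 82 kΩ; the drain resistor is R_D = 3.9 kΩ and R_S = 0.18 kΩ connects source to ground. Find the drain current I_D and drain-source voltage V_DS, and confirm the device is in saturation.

V_G = V_DD·R_2/(R_1+R_2) = 12×82/472 = 2.08 V.
Assume saturation: I_D = (k_n/2)(V_GS − V_t)² with V_GS = V_G − I_D·R_S = 2.08 − 0.18·I_D.
Substituting gives 0.0292·I_D² − 1.12·I_D + 0.133 = 0, with roots I_D = 0.119 or 38.4 mA.
The root I_D = 38.4 mA gives V_GS = -4.84 V ≤ V_t, so take I_D = 0.119 mA.
Then V_GS = 2.06 V and V_DS = V_DD − I_D(R_D+R_S) = 12 − 0.119×4.08 = 11.5 V.
Saturation requires V_DS ≥ V_GS − V_t = 0.363 V; 11.5 ≥ 0.363 ✓.

I_D ≈ 0.12 mA, V_DS ≈ 12 V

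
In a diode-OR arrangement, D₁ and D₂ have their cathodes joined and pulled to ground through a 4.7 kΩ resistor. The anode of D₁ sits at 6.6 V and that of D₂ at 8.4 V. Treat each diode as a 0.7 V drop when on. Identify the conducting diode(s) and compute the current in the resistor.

Assume both conduct. Then node N would need to be at both 6.6−0.7 = 5.9 V and 8.4−0.7 = 7.7 V, which is impossible.
Assume only D₂ conducts: V_N = 8.4 − 0.7 = 7.7 V, so I_R = 7.7/4.7 = 1.64 mA.
Check D₁: its anode-to-cathode voltage is 6.6 − 7.7 = -1.1 V < 0.7 V, so it is off. The assumption is consistent.

Only D₂ conducts; I_R ≈ 1.6 mA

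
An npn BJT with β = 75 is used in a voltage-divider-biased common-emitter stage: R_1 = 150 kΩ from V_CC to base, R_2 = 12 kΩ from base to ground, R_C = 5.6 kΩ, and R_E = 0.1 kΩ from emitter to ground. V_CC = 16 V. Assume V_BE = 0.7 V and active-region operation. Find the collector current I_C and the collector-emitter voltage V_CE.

I_C ≈ 1.9 mA, V_CE ≈ 4.9 V

Thevenize the base divider: V_Th = V_CC·R_2/(R_1+R_2) = 16×12/162 = 1.19 V, R_Th = R_1‖R_2 = 11.1 kΩ.
Base-emitter loop: V_Th = I_B·R_Th + V_BE + (β+1)I_B·R_E, so I_B = (1.19 − 0.7) / (11.1 + 76×0.1) = 0.0259 mA.
I_C = β·I_B = 75×0.0259 = 1.94 mA, and I_E = (β+1)I_B = 1.97 mA.
V_CE = V_CC − I_C·R_C − I_E·R_E = 16 − 1.94×5.6 − 1.97×0.1 = 4.91 V.
V_CE = 4.91 V > 0.2 V confirms active-region operation.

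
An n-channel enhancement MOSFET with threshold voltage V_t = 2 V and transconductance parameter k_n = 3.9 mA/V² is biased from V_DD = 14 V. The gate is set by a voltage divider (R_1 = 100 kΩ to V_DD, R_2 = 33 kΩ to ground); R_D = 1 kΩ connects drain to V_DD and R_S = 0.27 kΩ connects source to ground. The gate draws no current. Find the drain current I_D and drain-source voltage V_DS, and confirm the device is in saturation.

V_G = V_DD·R_2/(R_1+R_2) = 14×33/133 = 3.47 V.
Assume saturation: I_D = (k_n/2)(V_GS − V_t)² with V_GS = V_G − I_D·R_S = 3.47 − 0.27·I_D.
Substituting gives 0.142·I_D² − 2.55·I_D + 4.23 = 0, with roots I_D = 1.85 or 16.1 mA.
The root I_D = 16.1 mA gives V_GS = -0.873 V ≤ V_t, so take I_D = 1.85 mA.
Then V_GS = 2.97 V and V_DS = V_DD − I_D(R_D+R_S) = 14 − 1.85×1.27 = 11.7 V.
Saturation requires V_DS ≥ V_GS − V_t = 0.974 V; 11.7 ≥ 0.974 ✓.

I_D ≈ 1.9 mA, V_DS ≈ 12 V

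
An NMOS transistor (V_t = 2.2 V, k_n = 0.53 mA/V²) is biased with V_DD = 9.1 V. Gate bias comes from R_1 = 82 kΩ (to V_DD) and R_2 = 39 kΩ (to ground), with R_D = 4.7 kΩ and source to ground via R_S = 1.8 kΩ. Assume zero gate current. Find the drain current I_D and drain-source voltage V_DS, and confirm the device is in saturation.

V_G = V_DD·R_2/(R_1+R_2) = 9.1×39/121 = 2.93 V.
Assume saturation: I_D = (k_n/2)(V_GS − V_t)² with V_GS = V_G − I_D·R_S = 2.93 − 1.8·I_D.
Substituting gives 0.859·I_D² − 1.7·I_D + 0.142 = 0, with roots I_D = 0.0877 or 1.89 mA.
The root I_D = 1.89 mA gives V_GS = -0.472 V ≤ V_t, so take I_D = 0.0877 mA.
Then V_GS = 2.78 V and V_DS = V_DD − I_D(R_D+R_S) = 9.1 − 0.0877×6.5 = 8.53 V.
Saturation requires V_DS ≥ V_GS − V_t = 0.575 V; 8.53 ≥ 0.575 ✓.

I_D ≈ 0.088 mA, V_DS ≈ 8.5 V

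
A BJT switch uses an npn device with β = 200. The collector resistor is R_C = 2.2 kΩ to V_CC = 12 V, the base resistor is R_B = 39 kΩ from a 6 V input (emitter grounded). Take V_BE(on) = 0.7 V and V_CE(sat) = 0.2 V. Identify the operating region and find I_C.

saturation; I_C ≈ 5.4 mA

Assume active: I_B = (6 − 0.7)/39 = 0.136 mA, giving I_C = β·I_B = 27.2 mA.
But then V_CE = 12 − 27.2×2.2 = -47.8 V < V_CE(sat) = 0.2 V — impossible in the active region.
So the transistor is saturated. With V_CE = 0.2 V, I_C = (V_CC − 0.2)/R_C = 11.8/2.2 = 5.36 mA.
Check: β·I_B = 27.2 mA > I_C = 5.36 mA, confirming saturation.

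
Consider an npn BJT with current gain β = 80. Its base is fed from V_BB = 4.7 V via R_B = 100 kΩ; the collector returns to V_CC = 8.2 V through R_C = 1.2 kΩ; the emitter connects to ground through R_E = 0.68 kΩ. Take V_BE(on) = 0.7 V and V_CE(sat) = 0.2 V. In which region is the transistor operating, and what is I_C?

Assume active. Base-emitter loop: I_B = (V_BB − V_BE)/(R_B + (β+1)R_E) = (4.7 − 0.7)/(100 + 81×0.68) = 0.0258 mA.
I_C = β·I_B = 80×0.0258 = 2.06 mA.
V_CE = V_CC − I_C·R_C − I_E·R_E = 8.2 − 2.06×1.2 − 2.09×0.68 = 4.3 V > V_CE(sat), so the active-region assumption holds.

active; I_C ≈ 2.1 mA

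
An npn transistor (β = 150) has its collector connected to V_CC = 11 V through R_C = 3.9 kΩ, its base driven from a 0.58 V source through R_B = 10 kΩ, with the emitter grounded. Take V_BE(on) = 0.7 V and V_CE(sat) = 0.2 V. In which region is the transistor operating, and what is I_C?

cutoff; I_C ≈ 0

V_BB = 0.58 V ≤ V_BE(on) = 0.7 V, so the base-emitter junction is not forward biased.
The transistor is in cutoff: I_B = I_C = 0.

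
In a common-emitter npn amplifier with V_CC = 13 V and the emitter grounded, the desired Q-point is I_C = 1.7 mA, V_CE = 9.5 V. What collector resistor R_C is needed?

R_C ≈ 2.1 kΩ

Collector loop: V_CC = I_C·R_C + V_CE.
R_C = (V_CC − V_CE)/I_C = (13 − 9.5)/1.7 = 2.06 kΩ.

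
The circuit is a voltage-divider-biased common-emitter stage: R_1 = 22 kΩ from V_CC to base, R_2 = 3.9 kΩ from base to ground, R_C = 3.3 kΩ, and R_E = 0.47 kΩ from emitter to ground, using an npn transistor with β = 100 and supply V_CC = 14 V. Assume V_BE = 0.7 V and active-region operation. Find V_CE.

Thevenize the base divider: V_Th = V_CC·R_2/(R_1+R_2) = 14×3.9/25.9 = 2.11 V, R_Th = R_1‖R_2 = 3.31 kΩ.
Base-emitter loop: V_Th = I_B·R_Th + V_BE + (β+1)I_B·R_E, so I_B = (2.11 − 0.7) / (3.31 + 101×0.47) = 0.0277 mA.
I_C = β·I_B = 100×0.0277 = 2.77 mA, and I_E = (β+1)I_B = 2.8 mA.
V_CE = V_CC − I_C·R_C − I_E·R_E = 14 − 2.77×3.3 − 2.8×0.47 = 3.53 V.
V_CE = 3.53 V > 0.2 V confirms active-region operation.

V_CE ≈ 3.5 V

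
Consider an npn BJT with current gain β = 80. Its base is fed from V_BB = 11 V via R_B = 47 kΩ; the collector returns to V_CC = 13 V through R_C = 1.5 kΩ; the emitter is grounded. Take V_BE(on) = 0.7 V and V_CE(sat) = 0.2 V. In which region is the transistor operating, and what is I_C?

saturation; I_C ≈ 8.5 mA

Assume active: I_B = (11 − 0.7)/47 = 0.219 mA, giving I_C = β·I_B = 17.5 mA.
But then V_CE = 13 − 17.5×1.5 = -13.3 V < V_CE(sat) = 0.2 V — impossible in the active region.
So the transistor is saturated. With V_CE = 0.2 V, I_C = (V_CC − 0.2)/R_C = 12.8/1.5 = 8.53 mA.
Check: β·I_B = 17.5 mA > I_C = 8.53 mA, confirming saturation.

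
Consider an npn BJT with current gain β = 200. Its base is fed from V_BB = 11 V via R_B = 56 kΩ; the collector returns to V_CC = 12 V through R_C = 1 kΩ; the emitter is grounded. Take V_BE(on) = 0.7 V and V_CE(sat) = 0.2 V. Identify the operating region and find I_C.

saturation; I_C ≈ 12 mA

Assume active: I_B = (11 − 0.7)/56 = 0.184 mA, giving I_C = β·I_B = 36.8 mA.
But then V_CE = 12 − 36.8×1 = -24.8 V < V_CE(sat) = 0.2 V — impossible in the active region.
So the transistor is saturated. With V_CE = 0.2 V, I_C = (V_CC − 0.2)/R_C = 11.8/1 = 11.8 mA.
Check: β·I_B = 36.8 mA > I_C = 11.8 mA, confirming saturation.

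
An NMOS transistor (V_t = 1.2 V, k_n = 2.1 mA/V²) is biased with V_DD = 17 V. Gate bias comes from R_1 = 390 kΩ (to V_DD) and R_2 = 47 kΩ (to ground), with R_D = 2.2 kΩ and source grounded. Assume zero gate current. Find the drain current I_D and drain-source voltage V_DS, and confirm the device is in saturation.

I_D ≈ 0.41 mA, V_DS ≈ 16 V

V_G = V_DD·R_2/(R_1+R_2) = 17×47/437 = 1.83 V. With the source grounded, V_GS = V_G = 1.83 V.
Assume saturation: I_D = (k_n/2)(V_GS − V_t)² = (2.1/2)×(1.83 − 1.2)² = 1.05×0.628² = 0.415 mA.
V_DS = V_DD − I_D·R_D = 17 − 0.415×2.2 = 16.1 V.
Saturation requires V_DS ≥ V_GS − V_t = 0.628 V; 16.1 ≥ 0.628 ✓.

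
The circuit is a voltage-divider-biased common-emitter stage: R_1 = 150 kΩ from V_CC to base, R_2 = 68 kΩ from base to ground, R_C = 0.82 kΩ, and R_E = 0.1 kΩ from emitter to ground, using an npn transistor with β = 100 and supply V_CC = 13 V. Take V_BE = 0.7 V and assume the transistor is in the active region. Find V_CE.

Thevenize the base divider: V_Th = V_CC·R_2/(R_1+R_2) = 13×68/218 = 4.06 V, R_Th = R_1‖R_2 = 46.8 kΩ.
Base-emitter loop: V_Th = I_B·R_Th + V_BE + (β+1)I_B·R_E, so I_B = (4.06 − 0.7) / (46.8 + 101×0.1) = 0.059 mA.
I_C = β·I_B = 100×0.059 = 5.9 mA, and I_E = (β+1)I_B = 5.96 mA.
V_CE = V_CC − I_C·R_C − I_E·R_E = 13 − 5.9×0.82 − 5.96×0.1 = 7.57 V.
V_CE = 7.57 V > 0.2 V confirms active-region operation.

V_CE ≈ 7.6 V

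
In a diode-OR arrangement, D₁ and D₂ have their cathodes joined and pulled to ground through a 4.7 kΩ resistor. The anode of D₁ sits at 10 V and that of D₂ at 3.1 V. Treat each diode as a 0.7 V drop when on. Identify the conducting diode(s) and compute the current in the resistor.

Only D₁ conducts; I_R ≈ 2 mA

Assume both conduct. Then node N would need to be at both 10−0.7 = 9.3 V and 3.1−0.7 = 2.4 V, which is impossible.
Assume only D₁ conducts: V_N = 10 − 0.7 = 9.3 V, so I_R = 9.3/4.7 = 1.98 mA.
Check D₂: its anode-to-cathode voltage is 3.1 − 9.3 = -6.2 V < 0.7 V, so it is off. The assumption is consistent.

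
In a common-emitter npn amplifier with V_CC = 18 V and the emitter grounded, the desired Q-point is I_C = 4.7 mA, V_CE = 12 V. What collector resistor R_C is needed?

R_C ≈ 1.3 kΩ

Collector loop: V_CC = I_C·R_C + V_CE.
R_C = (V_CC − V_CE)/I_C = (18 − 12)/4.7 = 1.28 kΩ.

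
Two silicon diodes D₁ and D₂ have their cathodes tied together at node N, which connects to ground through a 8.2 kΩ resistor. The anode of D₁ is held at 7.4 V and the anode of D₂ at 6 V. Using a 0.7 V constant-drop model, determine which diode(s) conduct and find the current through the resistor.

Assume both conduct. Then node N would need to be at both 7.4−0.7 = 6.7 V and 6−0.7 = 5.3 V, which is impossible.
Assume only D₁ conducts: V_N = 7.4 − 0.7 = 6.7 V, so I_R = 6.7/8.2 = 0.817 mA.
Check D₂: its anode-to-cathode voltage is 6 − 6.7 = -0.7 V < 0.7 V, so it is off. The assumption is consistent.

Only D₁ conducts; I_R ≈ 0.82 mA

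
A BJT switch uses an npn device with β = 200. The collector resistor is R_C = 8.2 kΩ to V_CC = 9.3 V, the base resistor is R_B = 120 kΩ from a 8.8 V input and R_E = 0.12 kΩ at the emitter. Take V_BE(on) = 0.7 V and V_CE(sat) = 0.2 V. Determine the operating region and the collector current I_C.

Assume active: I_B = (8.8 − 0.7)/(120 + 201×0.12) = 0.0562 mA, I_C = β·I_B = 11.2 mA.
Then V_CE = 9.3 − 11.2×8.2 − 11.3×0.12 = -84.2 V < 0.2 V — the active assumption fails.
Re-solve with V_CE = 0.2 V. KCL at the emitter: V_E/R_E = (V_BB−0.7−V_E)/R_B + (V_CC−0.2−V_E)/R_C, giving V_E = 0.139 V.
I_C = (V_CC − 0.2 − V_E)/R_C = (9.1 − 0.139)/8.2 = 1.09 mA.
Check: I_B = (8.1 − 0.139)/120 = 0.0663 mA, and β·I_B = 13.3 mA > I_C, confirming saturation.

saturation; I_C ≈ 1.1 mA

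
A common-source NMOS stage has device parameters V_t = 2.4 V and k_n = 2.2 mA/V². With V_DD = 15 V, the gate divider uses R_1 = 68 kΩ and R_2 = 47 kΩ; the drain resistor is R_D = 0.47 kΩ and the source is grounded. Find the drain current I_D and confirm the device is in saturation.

V_G = V_DD·R_2/(R_1+R_2) = 15×47/115 = 6.13 V. With the source grounded, V_GS = V_G = 6.13 V.
Assume saturation: I_D = (k_n/2)(V_GS − V_t)² = (2.2/2)×(6.13 − 2.4)² = 1.1×3.73² = 15.3 mA.
V_DS = V_DD − I_D·R_D = 15 − 15.3×0.47 = 7.81 V.
Saturation requires V_DS ≥ V_GS − V_t = 3.73 V; 7.81 ≥ 3.73 ✓.

I_D ≈ 15 mA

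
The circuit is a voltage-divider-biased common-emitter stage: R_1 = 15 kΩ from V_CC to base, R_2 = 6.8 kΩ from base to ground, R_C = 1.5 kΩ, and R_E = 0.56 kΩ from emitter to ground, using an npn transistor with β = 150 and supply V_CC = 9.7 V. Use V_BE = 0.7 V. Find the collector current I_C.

Thevenize the base divider: V_Th = V_CC·R_2/(R_1+R_2) = 9.7×6.8/21.8 = 3.03 V, R_Th = R_1‖R_2 = 4.68 kΩ.
Base-emitter loop: V_Th = I_B·R_Th + V_BE + (β+1)I_B·R_E, so I_B = (3.03 − 0.7) / (4.68 + 151×0.56) = 0.0261 mA.
I_C = β·I_B = 150×0.0261 = 3.91 mA, and I_E = (β+1)I_B = 3.94 mA.
V_CE = V_CC − I_C·R_C − I_E·R_E = 9.7 − 3.91×1.5 − 3.94×0.56 = 1.63 V.
V_CE = 1.63 V > 0.2 V confirms active-region operation.

I_C ≈ 3.9 mA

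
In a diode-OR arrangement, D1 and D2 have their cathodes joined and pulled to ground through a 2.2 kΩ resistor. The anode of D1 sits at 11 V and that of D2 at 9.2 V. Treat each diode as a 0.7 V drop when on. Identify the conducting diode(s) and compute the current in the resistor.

Only D1 conducts; I_R ≈ 4.7 mA

Assume both conduct. Then node N would need to be at both 11−0.7 = 10.3 V and 9.2−0.7 = 8.5 V, which is impossible.
Assume only D1 conducts: V_N = 11 − 0.7 = 10.3 V, so I_R = 10.3/2.2 = 4.68 mA.
Check D2: its anode-to-cathode voltage is 9.2 − 10.3 = -1.1 V < 0.7 V, so it is off. The assumption is consistent.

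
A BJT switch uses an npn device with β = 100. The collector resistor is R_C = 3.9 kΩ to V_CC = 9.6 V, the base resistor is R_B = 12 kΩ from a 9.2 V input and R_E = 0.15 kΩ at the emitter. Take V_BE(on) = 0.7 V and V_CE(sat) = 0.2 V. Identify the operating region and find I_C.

saturation; I_C ≈ 2.3 mA

Assume active: I_B = (9.2 − 0.7)/(12 + 101×0.15) = 0.313 mA, I_C = β·I_B = 31.3 mA.
Then V_CE = 9.6 − 31.3×3.9 − 31.6×0.15 = -117 V < 0.2 V — the active assumption fails.
Re-solve with V_CE = 0.2 V. KCL at the emitter: V_E/R_E = (V_BB−0.7−V_E)/R_B + (V_CC−0.2−V_E)/R_C, giving V_E = 0.445 V.
I_C = (V_CC − 0.2 − V_E)/R_C = (9.4 − 0.445)/3.9 = 2.3 mA.
Check: I_B = (8.5 − 0.445)/12 = 0.671 mA, and β·I_B = 67.1 mA > I_C, confirming saturation.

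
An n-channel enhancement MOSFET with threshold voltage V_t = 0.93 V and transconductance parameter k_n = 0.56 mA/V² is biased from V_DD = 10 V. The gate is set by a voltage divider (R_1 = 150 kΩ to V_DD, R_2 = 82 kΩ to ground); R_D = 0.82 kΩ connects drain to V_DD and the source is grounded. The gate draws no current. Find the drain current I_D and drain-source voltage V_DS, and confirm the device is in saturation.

I_D ≈ 1.9 mA, V_DS ≈ 8.4 V

V_G = V_DD·R_2/(R_1+R_2) = 10×82/232 = 3.53 V. With the source grounded, V_GS = V_G = 3.53 V.
Assume saturation: I_D = (k_n/2)(V_GS − V_t)² = (0.56/2)×(3.53 − 0.93)² = 0.28×2.6² = 1.9 mA.
V_DS = V_DD − I_D·R_D = 10 − 1.9×0.82 = 8.44 V.
Saturation requires V_DS ≥ V_GS − V_t = 2.6 V; 8.44 ≥ 2.6 ✓.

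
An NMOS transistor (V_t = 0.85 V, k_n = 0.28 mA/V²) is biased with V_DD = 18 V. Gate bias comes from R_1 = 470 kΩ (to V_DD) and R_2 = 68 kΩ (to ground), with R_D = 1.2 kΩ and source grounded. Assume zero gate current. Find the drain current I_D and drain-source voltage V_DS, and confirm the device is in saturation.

I_D ≈ 0.28 mA, V_DS ≈ 18 V

V_G = V_DD·R_2/(R_1+R_2) = 18×68/538 = 2.28 V. With the source grounded, V_GS = V_G = 2.28 V.
Assume saturation: I_D = (k_n/2)(V_GS − V_t)² = (0.28/2)×(2.28 − 0.85)² = 0.14×1.43² = 0.284 mA.
V_DS = V_DD − I_D·R_D = 18 − 0.284×1.2 = 17.7 V.
Saturation requires V_DS ≥ V_GS − V_t = 1.43 V; 17.7 ≥ 1.43 ✓.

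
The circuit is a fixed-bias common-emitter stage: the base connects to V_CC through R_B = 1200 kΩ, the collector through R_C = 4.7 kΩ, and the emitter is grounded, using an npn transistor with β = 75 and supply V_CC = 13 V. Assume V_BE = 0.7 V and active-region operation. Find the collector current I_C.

Base loop: V_CC = I_B·R_B + V_BE, so I_B = (13 − 0.7)/1200 kΩ = 0.0103 mA.
In the active region I_C = β·I_B = 75 × 0.0103 = 0.769 mA.
Collector loop: V_CE = V_CC − I_C·R_C = 13 − 0.769×4.7 = 9.39 V.
Since V_CE = 9.39 V > V_CE(sat) ≈ 0.2 V, the transistor is in the active region as assumed.

I_C ≈ 0.77 mA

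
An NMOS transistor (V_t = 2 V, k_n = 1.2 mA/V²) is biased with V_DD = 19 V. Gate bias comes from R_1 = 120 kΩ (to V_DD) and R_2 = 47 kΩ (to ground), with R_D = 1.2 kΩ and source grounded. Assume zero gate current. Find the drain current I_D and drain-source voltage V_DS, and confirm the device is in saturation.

I_D ≈ 6.7 mA, V_DS ≈ 11 V

V_G = V_DD·R_2/(R_1+R_2) = 19×47/167 = 5.35 V. With the source grounded, V_GS = V_G = 5.35 V.
Assume saturation: I_D = (k_n/2)(V_GS − V_t)² = (1.2/2)×(5.35 − 2)² = 0.6×3.35² = 6.72 mA.
V_DS = V_DD − I_D·R_D = 19 − 6.72×1.2 = 10.9 V.
Saturation requires V_DS ≥ V_GS − V_t = 3.35 V; 10.9 ≥ 3.35 ✓.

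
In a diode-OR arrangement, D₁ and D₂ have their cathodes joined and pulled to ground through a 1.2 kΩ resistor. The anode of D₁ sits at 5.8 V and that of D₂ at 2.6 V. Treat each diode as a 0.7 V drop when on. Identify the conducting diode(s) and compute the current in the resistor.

Only D₁ conducts; I_R ≈ 4.2 mA

Assume both conduct. Then node N would need to be at both 5.8−0.7 = 5.1 V and 2.6−0.7 = 1.9 V, which is impossible.
Assume only D₁ conducts: V_N = 5.8 − 0.7 = 5.1 V, so I_R = 5.1/1.2 = 4.25 mA.
Check D₂: its anode-to-cathode voltage is 2.6 − 5.1 = -2.5 V < 0.7 V, so it is off. The assumption is consistent.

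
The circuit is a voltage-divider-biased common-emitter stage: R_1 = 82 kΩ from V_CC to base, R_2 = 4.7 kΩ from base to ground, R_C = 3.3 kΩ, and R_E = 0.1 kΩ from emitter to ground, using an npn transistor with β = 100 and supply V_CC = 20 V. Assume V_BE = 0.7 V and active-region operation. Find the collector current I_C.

I_C ≈ 2.6 mA

Thevenize the base divider: V_Th = V_CC·R_2/(R_1+R_2) = 20×4.7/86.7 = 1.08 V, R_Th = R_1‖R_2 = 4.45 kΩ.
Base-emitter loop: V_Th = I_B·R_Th + V_BE + (β+1)I_B·R_E, so I_B = (1.08 − 0.7) / (4.45 + 101×0.1) = 0.0264 mA.
I_C = β·I_B = 100×0.0264 = 2.64 mA, and I_E = (β+1)I_B = 2.67 mA.
V_CE = V_CC − I_C·R_C − I_E·R_E = 20 − 2.64×3.3 − 2.67×0.1 = 11 V.
V_CE = 11 V > 0.2 V confirms active-region operation.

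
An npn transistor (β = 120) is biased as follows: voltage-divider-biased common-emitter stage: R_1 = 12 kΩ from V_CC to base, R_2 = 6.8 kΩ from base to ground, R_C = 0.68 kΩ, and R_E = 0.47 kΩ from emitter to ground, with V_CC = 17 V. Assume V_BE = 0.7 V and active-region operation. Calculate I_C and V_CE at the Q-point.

I_C ≈ 11 mA, V_CE ≈ 4.7 V

Thevenize the base divider: V_Th = V_CC·R_2/(R_1+R_2) = 17×6.8/18.8 = 6.15 V, R_Th = R_1‖R_2 = 4.34 kΩ.
Base-emitter loop: V_Th = I_B·R_Th + V_BE + (β+1)I_B·R_E, so I_B = (6.15 − 0.7) / (4.34 + 121×0.47) = 0.089 mA.
I_C = β·I_B = 120×0.089 = 10.7 mA, and I_E = (β+1)I_B = 10.8 mA.
V_CE = V_CC − I_C·R_C − I_E·R_E = 17 − 10.7×0.68 − 10.8×0.47 = 4.67 V.
V_CE = 4.67 V > 0.2 V confirms active-region operation.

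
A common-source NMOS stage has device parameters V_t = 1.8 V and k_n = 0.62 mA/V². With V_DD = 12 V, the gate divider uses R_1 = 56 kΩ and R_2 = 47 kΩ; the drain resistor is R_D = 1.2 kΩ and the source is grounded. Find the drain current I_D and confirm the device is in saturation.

I_D ≈ 4.2 mA

V_G = V_DD·R_2/(R_1+R_2) = 12×47/103 = 5.48 V. With the source grounded, V_GS = V_G = 5.48 V.
Assume saturation: I_D = (k_n/2)(V_GS − V_t)² = (0.62/2)×(5.48 − 1.8)² = 0.31×3.68² = 4.19 mA.
V_DS = V_DD − I_D·R_D = 12 − 4.19×1.2 = 6.97 V.
Saturation requires V_DS ≥ V_GS − V_t = 3.68 V; 6.97 ≥ 3.68 ✓.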